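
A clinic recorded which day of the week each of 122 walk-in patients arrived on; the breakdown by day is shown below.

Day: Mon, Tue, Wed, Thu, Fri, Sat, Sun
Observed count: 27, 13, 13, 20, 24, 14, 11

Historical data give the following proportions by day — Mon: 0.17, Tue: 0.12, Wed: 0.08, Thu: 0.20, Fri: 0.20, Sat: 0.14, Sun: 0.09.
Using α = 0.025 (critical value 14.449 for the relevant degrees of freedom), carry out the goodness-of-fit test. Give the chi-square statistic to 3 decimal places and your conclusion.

Expected counts E_i = n·p_i: 122×0.17 = 20.74, 122×0.12 = 14.64, 122×0.08 = 9.76, 122×0.20 = 24.4, 122×0.20 = 24.4, 122×0.14 = 17.08, 122×0.09 = 10.98.
Mon: (27 − 20.74)²/20.74 = 39.1876/20.74 = 1.8895
Tue: (13 − 14.64)²/14.64 = 2.6896/14.64 = 0.1837
Wed: (13 − 9.76)²/9.76 = 10.4976/9.76 = 1.0756
Thu: (20 − 24.4)²/24.4 = 19.36/24.4 = 0.7934
Fri: (24 − 24.4)²/24.4 = 0.16/24.4 = 0.0066
Sat: (14 − 17.08)²/17.08 = 9.4864/17.08 = 0.5554
Sun: (11 − 10.98)²/10.98 = 0.0004/10.98 = 0.0000
Sum = 4.504
df = 6. Since 4.504 < 14.449, we do not reject H₀.

4.504; do not reject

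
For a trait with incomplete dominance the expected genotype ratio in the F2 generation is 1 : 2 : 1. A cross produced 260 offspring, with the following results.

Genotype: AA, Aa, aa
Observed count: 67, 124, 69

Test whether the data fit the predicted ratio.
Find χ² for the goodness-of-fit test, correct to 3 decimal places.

Ratio total = 4. Expected counts: 260×1/4 = 65, 260×2/4 = 130, 260×1/4 = 65.
cat         O        E   (O−E)²/E
AA         67       65     0.0615
Aa        124      130     0.2769
aa         69       65     0.2462
Sum = 0.585

0.585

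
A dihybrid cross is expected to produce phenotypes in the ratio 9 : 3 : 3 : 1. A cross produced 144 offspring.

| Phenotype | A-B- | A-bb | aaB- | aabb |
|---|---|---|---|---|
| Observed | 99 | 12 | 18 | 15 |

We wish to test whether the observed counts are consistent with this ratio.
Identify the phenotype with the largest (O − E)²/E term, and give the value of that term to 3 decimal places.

A-bb, 8.333

Ratio total = 16. Expected counts: 144×9/16 = 81, 144×3/16 = 27, 144×3/16 = 27, 144×1/16 = 9.
A-B-: (99 − 81)²/81 = 324/81 = 4.0000
A-bb: (12 − 27)²/27 = 225/27 = 8.3333
aaB-: (18 − 27)²/27 = 81/27 = 3.0000
aabb: (15 − 9)²/9 = 36/9 = 4.0000
The largest term is for A-bb: 8.333.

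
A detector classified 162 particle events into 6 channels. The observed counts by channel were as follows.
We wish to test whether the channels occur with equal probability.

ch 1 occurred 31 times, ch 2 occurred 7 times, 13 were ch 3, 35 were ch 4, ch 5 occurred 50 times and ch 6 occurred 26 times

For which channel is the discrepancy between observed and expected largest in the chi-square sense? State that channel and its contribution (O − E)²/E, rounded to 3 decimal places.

ch 5, 19.593

Under H₀ each category has probability 1/6, so each expected count is 162/6 = 27.
cat         O        E   (O−E)²/E
ch 1       31       27     0.5926
ch 2        7       27    14.8148
ch 3       13       27     7.2593
ch 4       35       27     2.3704
ch 5       50       27    19.5926
ch 6       26       27     0.0370
The largest term is for ch 5: 19.593.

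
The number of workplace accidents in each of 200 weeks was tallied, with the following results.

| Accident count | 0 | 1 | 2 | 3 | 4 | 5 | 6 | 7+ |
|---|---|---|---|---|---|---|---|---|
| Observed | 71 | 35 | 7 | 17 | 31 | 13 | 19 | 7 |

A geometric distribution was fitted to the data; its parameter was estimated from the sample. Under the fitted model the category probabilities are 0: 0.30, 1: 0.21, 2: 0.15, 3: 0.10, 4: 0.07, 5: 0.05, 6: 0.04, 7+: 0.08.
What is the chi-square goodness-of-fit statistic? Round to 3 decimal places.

Expected counts E_i = n·p_i: 200×0.30 = 60, 200×0.21 = 42, 200×0.15 = 30, 200×0.10 = 20, 200×0.07 = 14, 200×0.05 = 10, 200×0.04 = 8, 200×0.08 = 16.
χ² = (71−60)²/60 + (35−42)²/42 + (7−30)²/30 + (17−20)²/20 + (31−14)²/14 + (13−10)²/10 + (19−8)²/8 + (7−16)²/16
   = 2.0167 + 1.1667 + 17.6333 + 0.4500 + 20.6429 + 0.9000 + 15.1250 + 5.0625
Sum = 62.997

62.997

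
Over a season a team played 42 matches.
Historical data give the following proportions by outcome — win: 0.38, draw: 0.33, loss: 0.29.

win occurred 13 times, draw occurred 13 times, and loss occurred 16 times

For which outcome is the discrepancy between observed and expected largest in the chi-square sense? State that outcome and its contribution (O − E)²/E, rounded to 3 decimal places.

Expected counts E_i = n·p_i: 42×0.38 = 15.96, 42×0.33 = 13.86, 42×0.29 = 12.18.
win: (13 − 15.96)²/15.96 = 8.7616/15.96 = 0.5490
draw: (13 − 13.86)²/13.86 = 0.7396/13.86 = 0.0534
loss: (16 − 12.18)²/12.18 = 14.5924/12.18 = 1.1981
The largest term is for loss: 1.198.

loss, 1.198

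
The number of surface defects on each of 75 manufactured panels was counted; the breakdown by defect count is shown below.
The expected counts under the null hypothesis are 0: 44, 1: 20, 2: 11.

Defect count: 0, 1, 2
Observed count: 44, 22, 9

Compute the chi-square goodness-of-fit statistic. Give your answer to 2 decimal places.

χ² = (44−44)²/44 + (22−20)²/20 + (9−11)²/11
   = 0.000 + 0.200 + 0.364
Sum = 0.56

0.56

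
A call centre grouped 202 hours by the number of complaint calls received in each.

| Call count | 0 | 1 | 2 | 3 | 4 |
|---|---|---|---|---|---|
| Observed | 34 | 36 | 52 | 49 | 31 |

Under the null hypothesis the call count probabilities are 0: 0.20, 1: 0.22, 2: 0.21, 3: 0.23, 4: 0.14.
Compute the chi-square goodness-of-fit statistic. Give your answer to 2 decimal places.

Expected counts E_i = n·p_i: 202×0.20 = 40.4, 202×0.22 = 44.44, 202×0.21 = 42.42, 202×0.23 = 46.46, 202×0.14 = 28.28.
cat         O        E   (O−E)²/E
0          34     40.4      1.014
1          36    44.44      1.603
2          52    42.42      2.164
3          49    46.46      0.139
4          31    28.28      0.262
Sum = 5.18

5.18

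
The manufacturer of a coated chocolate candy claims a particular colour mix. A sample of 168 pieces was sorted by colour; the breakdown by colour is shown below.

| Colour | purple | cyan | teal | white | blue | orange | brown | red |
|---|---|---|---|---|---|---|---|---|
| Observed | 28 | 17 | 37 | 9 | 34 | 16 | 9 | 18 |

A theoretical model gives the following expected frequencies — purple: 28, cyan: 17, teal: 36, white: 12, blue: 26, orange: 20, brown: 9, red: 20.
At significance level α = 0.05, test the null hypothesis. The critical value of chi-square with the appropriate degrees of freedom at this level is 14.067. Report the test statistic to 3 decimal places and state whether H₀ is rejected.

χ² = (28−28)²/28 + (17−17)²/17 + (37−36)²/36 + (9−12)²/12 + (34−26)²/26 + (16−20)²/20 + (9−9)²/9 + (18−20)²/20
   = 0.0000 + 0.0000 + 0.0278 + 0.7500 + 2.4615 + 0.8000 + 0.0000 + 0.2000
Sum = 4.239
df = 7. Since 4.239 < 14.067, we do not reject H₀.

4.239; do not reject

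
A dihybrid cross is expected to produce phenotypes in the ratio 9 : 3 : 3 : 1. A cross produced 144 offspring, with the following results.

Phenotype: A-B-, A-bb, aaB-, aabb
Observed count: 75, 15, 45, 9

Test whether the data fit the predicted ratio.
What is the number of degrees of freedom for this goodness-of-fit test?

There are k = 4 categories and no parameters were estimated from the data, so df = 4 − 1 = 3.

3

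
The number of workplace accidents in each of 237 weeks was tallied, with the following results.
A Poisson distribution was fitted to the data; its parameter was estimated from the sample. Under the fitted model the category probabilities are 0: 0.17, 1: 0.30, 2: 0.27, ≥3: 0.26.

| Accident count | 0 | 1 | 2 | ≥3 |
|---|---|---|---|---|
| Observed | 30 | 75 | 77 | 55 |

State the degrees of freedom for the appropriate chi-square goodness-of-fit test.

2

There are k = 4 categories and 1 parameter estimated from the data, so df = 4 − 1 − 1 = 2.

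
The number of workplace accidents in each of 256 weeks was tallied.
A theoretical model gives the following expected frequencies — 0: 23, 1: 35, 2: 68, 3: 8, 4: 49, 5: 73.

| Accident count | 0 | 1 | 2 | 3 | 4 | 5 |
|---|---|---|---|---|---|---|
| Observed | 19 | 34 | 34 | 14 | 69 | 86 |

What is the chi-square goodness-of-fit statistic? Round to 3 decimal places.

32.703

χ² = (19−23)²/23 + (34−35)²/35 + (34−68)²/68 + (14−8)²/8 + (69−49)²/49 + (86−73)²/73
   = 0.6957 + 0.0286 + 17.0000 + 4.5000 + 8.1633 + 2.3151
Sum = 32.703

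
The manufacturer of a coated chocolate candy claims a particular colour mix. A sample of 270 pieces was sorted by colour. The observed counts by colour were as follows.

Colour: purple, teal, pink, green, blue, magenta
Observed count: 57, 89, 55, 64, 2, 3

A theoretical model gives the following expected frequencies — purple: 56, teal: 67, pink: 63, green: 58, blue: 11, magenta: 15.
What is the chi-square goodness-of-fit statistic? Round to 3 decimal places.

25.842

cat          O        E   (O−E)²/E
purple      57       56     0.0179
teal        89       67     7.2239
pink        55       63     1.0159
green       64       58     0.6207
blue         2       11     7.3636
magenta      3       15     9.6000
Sum = 25.842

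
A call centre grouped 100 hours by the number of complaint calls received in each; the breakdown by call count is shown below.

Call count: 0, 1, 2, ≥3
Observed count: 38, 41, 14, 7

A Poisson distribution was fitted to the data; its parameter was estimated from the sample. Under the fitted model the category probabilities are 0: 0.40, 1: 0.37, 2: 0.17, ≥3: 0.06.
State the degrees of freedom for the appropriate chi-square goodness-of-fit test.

2

There are k = 4 categories and 1 parameter estimated from the data, so df = 4 − 1 − 1 = 2.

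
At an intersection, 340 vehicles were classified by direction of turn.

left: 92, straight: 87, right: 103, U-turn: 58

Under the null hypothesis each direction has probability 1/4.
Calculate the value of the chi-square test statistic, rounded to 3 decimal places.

Expected count for each of the 4 categories: 340/4 = 85.
cat           O        E   (O−E)²/E
left         92       85     0.5765
straight     87       85     0.0471
right       103       85     3.8118
U-turn       58       85     8.5765
Sum = 13.012

13.012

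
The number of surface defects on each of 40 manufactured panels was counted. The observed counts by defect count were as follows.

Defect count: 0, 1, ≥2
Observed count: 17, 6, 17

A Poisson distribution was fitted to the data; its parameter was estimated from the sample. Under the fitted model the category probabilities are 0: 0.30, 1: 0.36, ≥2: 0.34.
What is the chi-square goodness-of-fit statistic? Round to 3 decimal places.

Expected counts E_i = n·p_i: 40×0.30 = 12, 40×0.36 = 14.4, 40×0.34 = 13.6.
cat         O        E   (O−E)²/E
0          17       12     2.0833
1           6     14.4     4.9000
≥2         17     13.6     0.8500
Sum = 7.833

7.833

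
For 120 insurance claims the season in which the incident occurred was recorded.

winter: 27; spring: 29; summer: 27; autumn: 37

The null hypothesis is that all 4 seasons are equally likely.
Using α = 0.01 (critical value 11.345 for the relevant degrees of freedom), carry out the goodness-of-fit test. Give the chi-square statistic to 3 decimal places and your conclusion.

2.267; do not reject

Expected count for each of the 4 categories: 120/4 = 30.
winter: (27 − 30)²/30 = 9/30 = 0.3000
spring: (29 − 30)²/30 = 1/30 = 0.0333
summer: (27 − 30)²/30 = 9/30 = 0.3000
autumn: (37 − 30)²/30 = 49/30 = 1.6333
Sum = 2.267
df = 3. Since 2.267 < 11.345, we do not reject H₀.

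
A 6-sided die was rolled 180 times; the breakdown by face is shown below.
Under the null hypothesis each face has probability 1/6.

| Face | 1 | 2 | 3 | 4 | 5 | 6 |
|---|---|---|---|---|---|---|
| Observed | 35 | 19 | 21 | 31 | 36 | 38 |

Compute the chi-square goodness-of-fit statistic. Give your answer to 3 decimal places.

Expected count for each of the 6 categories: 180/6 = 30.
1: (35 − 30)²/30 = 25/30 = 0.8333
2: (19 − 30)²/30 = 121/30 = 4.0333
3: (21 − 30)²/30 = 81/30 = 2.7000
4: (31 − 30)²/30 = 1/30 = 0.0333
5: (36 − 30)²/30 = 36/30 = 1.2000
6: (38 − 30)²/30 = 64/30 = 2.1333
Sum = 10.933

10.933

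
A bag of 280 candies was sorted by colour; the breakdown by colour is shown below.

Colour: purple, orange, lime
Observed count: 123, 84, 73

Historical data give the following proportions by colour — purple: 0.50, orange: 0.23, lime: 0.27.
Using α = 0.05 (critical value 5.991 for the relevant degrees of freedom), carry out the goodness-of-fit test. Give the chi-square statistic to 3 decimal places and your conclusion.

Expected counts E_i = n·p_i: 280×0.50 = 140, 280×0.23 = 64.4, 280×0.27 = 75.6.
purple: (123 − 140)²/140 = 289/140 = 2.0643
orange: (84 − 64.4)²/64.4 = 384.16/64.4 = 5.9652
lime: (73 − 75.6)²/75.6 = 6.76/75.6 = 0.0894
Sum = 8.119
df = 2. Since 8.119 > 5.991, we reject H₀.

8.119; reject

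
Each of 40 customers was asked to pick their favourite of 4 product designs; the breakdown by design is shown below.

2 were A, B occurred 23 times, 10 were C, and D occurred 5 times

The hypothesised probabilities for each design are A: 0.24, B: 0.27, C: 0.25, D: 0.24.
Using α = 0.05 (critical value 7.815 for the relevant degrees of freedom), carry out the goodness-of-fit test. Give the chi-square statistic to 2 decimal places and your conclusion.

Expected counts E_i = n·p_i: 40×0.24 = 9.6, 40×0.27 = 10.8, 40×0.25 = 10, 40×0.24 = 9.6.
A: (2 − 9.6)²/9.6 = 57.76/9.6 = 6.017
B: (23 − 10.8)²/10.8 = 148.84/10.8 = 13.781
C: (10 − 10)²/10 = 0/10 = 0.000
D: (5 − 9.6)²/9.6 = 21.16/9.6 = 2.204
Sum = 22.00
df = 3. Since 22.00 > 7.815, we reject H₀.

22.00; reject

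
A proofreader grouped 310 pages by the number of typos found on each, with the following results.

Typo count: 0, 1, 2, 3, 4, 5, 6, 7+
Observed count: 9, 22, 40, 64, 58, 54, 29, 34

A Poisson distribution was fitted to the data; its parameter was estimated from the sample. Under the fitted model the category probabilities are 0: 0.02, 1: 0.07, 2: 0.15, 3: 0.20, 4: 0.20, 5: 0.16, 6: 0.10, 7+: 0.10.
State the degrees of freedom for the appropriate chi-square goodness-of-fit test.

6

There are k = 8 categories and 1 parameter estimated from the data, so df = 8 − 1 − 1 = 6.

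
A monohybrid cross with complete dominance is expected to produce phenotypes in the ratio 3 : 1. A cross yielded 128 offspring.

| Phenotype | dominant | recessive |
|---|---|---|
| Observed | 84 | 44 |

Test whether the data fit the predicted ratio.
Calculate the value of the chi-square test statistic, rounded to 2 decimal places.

Ratio total = 4. Expected counts: 128×3/4 = 96, 128×1/4 = 32.
χ² = (84−96)²/96 + (44−32)²/32
   = 1.500 + 4.500
Sum = 6.00

6.00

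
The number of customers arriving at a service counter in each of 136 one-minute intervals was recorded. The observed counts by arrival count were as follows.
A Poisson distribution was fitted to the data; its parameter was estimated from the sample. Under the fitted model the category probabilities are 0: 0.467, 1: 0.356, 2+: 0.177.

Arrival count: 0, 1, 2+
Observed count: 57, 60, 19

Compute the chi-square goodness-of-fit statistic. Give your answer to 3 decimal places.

4.508

Expected counts E_i = n·p_i: 136×0.467 = 63.512, 136×0.356 = 48.416, 136×0.177 = 24.072.
0: (57 − 63.512)²/63.512 = 42.406144/63.512 = 0.6677
1: (60 − 48.416)²/48.416 = 134.189056/48.416 = 2.7716
2+: (19 − 24.072)²/24.072 = 25.725184/24.072 = 1.0687
Sum = 4.508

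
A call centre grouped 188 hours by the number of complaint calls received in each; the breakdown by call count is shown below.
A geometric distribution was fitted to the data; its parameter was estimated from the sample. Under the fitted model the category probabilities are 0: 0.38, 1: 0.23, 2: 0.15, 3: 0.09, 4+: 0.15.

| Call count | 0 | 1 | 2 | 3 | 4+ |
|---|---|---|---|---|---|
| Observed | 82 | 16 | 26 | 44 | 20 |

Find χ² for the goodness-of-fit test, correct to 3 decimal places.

Expected counts E_i = n·p_i: 188×0.38 = 71.44, 188×0.23 = 43.24, 188×0.15 = 28.2, 188×0.09 = 16.92, 188×0.15 = 28.2.
χ² = (82−71.44)²/71.44 + (16−43.24)²/43.24 + (26−28.2)²/28.2 + (44−16.92)²/16.92 + (20−28.2)²/28.2
   = 1.5609 + 17.1604 + 0.1716 + 43.3408 + 2.3844
Sum = 64.618

64.618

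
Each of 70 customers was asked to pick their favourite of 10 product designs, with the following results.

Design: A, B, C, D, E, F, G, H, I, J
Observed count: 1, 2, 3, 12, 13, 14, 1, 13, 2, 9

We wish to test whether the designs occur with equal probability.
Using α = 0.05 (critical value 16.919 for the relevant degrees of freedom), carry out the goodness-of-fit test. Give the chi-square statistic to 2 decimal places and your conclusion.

Under H₀ each category has probability 1/10, so each expected count is 70/10 = 7.
cat         O        E   (O−E)²/E
A           1        7      5.143
B           2        7      3.571
C           3        7      2.286
D          12        7      3.571
E          13        7      5.143
F          14        7      7.000
G           1        7      5.143
H          13        7      5.143
I           2        7      3.571
J           9        7      0.571
Sum = 41.14
df = 9. Since 41.14 > 16.919, we reject H₀.

41.14; reject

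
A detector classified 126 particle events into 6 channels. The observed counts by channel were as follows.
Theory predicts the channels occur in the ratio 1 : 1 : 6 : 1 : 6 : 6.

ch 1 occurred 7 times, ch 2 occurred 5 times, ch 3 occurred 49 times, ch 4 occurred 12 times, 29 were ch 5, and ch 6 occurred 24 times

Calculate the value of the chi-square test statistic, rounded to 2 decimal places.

16.39

Ratio total = 21. Expected counts: 126×1/21 = 6, 126×1/21 = 6, 126×6/21 = 36, 126×1/21 = 6, 126×6/21 = 36, 126×6/21 = 36.
χ² = (7−6)²/6 + (5−6)²/6 + (49−36)²/36 + (12−6)²/6 + (29−36)²/36 + (24−36)²/36
   = 0.167 + 0.167 + 4.694 + 6.000 + 1.361 + 4.000
Sum = 16.39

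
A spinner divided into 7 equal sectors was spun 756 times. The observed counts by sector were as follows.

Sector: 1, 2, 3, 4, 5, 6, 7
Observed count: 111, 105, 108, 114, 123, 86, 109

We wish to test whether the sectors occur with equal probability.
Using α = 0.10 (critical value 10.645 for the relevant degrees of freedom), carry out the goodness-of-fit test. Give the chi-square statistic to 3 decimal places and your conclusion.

Under H₀ each category has probability 1/7, so each expected count is 756/7 = 108.
χ² = (111−108)²/108 + (105−108)²/108 + (108−108)²/108 + (114−108)²/108 + (123−108)²/108 + (86−108)²/108 + (109−108)²/108
   = 0.0833 + 0.0833 + 0.0000 + 0.3333 + 2.0833 + 4.4815 + 0.0093
Sum = 7.074
df = 6. Since 7.074 < 10.645, we do not reject H₀.

7.074; do not reject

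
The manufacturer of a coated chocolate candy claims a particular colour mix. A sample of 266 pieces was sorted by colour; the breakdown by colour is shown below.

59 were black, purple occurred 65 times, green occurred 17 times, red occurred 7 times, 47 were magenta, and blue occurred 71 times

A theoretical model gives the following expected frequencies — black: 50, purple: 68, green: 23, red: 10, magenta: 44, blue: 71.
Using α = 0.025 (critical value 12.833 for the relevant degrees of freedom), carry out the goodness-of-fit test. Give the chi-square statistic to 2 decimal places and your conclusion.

χ² = (59−50)²/50 + (65−68)²/68 + (17−23)²/23 + (7−10)²/10 + (47−44)²/44 + (71−71)²/71
   = 1.620 + 0.132 + 1.565 + 0.900 + 0.205 + 0.000
Sum = 4.42
df = 5. Since 4.42 < 12.833, we do not reject H₀.

4.42; do not reject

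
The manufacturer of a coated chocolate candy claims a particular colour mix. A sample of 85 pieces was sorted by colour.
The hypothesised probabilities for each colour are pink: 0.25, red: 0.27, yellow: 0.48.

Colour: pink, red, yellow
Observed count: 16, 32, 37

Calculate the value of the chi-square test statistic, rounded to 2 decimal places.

Expected counts E_i = n·p_i: 85×0.25 = 21.25, 85×0.27 = 22.95, 85×0.48 = 40.8.
pink: (16 − 21.25)²/21.25 = 27.5625/21.25 = 1.297
red: (32 − 22.95)²/22.95 = 81.9025/22.95 = 3.569
yellow: (37 − 40.8)²/40.8 = 14.44/40.8 = 0.354
Sum = 5.22

5.22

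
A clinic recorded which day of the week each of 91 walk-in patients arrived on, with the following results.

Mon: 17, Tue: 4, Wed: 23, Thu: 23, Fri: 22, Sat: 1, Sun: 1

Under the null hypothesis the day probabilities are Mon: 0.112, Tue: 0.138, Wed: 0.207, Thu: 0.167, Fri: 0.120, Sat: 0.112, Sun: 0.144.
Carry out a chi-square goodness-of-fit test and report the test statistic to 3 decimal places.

Expected counts E_i = n·p_i: 91×0.112 = 10.192, 91×0.138 = 12.558, 91×0.207 = 18.837, 91×0.167 = 15.197, 91×0.120 = 10.92, 91×0.112 = 10.192, 91×0.144 = 13.104.
Mon: (17 − 10.192)²/10.192 = 46.348864/10.192 = 4.5476
Tue: (4 − 12.558)²/12.558 = 73.239364/12.558 = 5.8321
Wed: (23 − 18.837)²/18.837 = 17.330569/18.837 = 0.9200
Thu: (23 − 15.197)²/15.197 = 60.886809/15.197 = 4.0065
Fri: (22 − 10.92)²/10.92 = 122.7664/10.92 = 11.2423
Sat: (1 − 10.192)²/10.192 = 84.492864/10.192 = 8.2901
Sun: (1 − 13.104)²/13.104 = 146.506816/13.104 = 11.1803
Sum = 46.019

46.019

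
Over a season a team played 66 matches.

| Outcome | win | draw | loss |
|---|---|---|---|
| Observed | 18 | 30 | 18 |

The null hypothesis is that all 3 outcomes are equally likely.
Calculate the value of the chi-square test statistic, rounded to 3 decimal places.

4.364

Under H₀ each category has probability 1/3, so each expected count is 66/3 = 22.
cat         O        E   (O−E)²/E
win        18       22     0.7273
draw       30       22     2.9091
loss       18       22     0.7273
Sum = 4.364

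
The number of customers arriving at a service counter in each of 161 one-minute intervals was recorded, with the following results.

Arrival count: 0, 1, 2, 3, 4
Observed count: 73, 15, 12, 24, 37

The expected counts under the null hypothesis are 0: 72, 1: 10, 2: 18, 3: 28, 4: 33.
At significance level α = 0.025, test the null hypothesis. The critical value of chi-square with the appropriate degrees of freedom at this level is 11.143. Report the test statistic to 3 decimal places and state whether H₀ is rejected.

5.570; do not reject

χ² = (73−72)²/72 + (15−10)²/10 + (12−18)²/18 + (24−28)²/28 + (37−33)²/33
   = 0.0139 + 2.5000 + 2.0000 + 0.5714 + 0.4848
Sum = 5.570
df = 4. Since 5.570 < 11.143, we do not reject H₀.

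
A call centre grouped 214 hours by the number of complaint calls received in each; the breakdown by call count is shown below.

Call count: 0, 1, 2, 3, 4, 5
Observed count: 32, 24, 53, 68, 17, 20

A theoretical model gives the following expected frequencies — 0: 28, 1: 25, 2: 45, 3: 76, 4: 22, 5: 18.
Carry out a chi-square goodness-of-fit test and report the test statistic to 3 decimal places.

χ² = (32−28)²/28 + (24−25)²/25 + (53−45)²/45 + (68−76)²/76 + (17−22)²/22 + (20−18)²/18
   = 0.5714 + 0.0400 + 1.4222 + 0.8421 + 1.1364 + 0.2222
Sum = 4.234

4.234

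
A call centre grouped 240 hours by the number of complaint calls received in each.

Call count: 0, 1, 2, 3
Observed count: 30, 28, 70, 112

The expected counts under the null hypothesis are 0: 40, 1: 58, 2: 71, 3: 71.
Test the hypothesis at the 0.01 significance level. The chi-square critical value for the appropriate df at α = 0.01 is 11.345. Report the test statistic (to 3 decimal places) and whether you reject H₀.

cat         O        E   (O−E)²/E
0          30       40     2.5000
1          28       58    15.5172
2          70       71     0.0141
3         112       71    23.6761
Sum = 41.707
df = 3. Since 41.707 > 11.345, we reject H₀.

41.707; reject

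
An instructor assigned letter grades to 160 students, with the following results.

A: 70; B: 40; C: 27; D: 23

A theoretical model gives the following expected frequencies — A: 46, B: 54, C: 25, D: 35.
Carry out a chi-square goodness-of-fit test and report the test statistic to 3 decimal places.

20.426

cat         O        E   (O−E)²/E
A          70       46    12.5217
B          40       54     3.6296
C          27       25     0.1600
D          23       35     4.1143
Sum = 20.426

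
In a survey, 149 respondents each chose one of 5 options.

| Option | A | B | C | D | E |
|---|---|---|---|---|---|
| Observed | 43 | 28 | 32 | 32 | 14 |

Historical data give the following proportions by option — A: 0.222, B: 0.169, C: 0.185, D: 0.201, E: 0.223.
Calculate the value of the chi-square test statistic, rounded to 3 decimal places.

Expected counts E_i = n·p_i: 149×0.222 = 33.078, 149×0.169 = 25.181, 149×0.185 = 27.565, 149×0.201 = 29.949, 149×0.223 = 33.227.
A: (43 − 33.078)²/33.078 = 98.446084/33.078 = 2.9762
B: (28 − 25.181)²/25.181 = 7.946761/25.181 = 0.3156
C: (32 − 27.565)²/27.565 = 19.669225/27.565 = 0.7136
D: (32 − 29.949)²/29.949 = 4.206601/29.949 = 0.1405
E: (14 − 33.227)²/33.227 = 369.677529/33.227 = 11.1258
Sum = 15.272

15.272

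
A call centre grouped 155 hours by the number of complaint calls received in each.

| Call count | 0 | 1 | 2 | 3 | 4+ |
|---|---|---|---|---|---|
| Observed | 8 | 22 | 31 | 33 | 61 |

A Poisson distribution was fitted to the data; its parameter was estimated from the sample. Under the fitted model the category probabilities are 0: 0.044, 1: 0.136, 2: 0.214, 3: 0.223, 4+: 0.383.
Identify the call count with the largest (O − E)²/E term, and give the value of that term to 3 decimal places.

0, 0.204

Expected counts E_i = n·p_i: 155×0.044 = 6.82, 155×0.136 = 21.08, 155×0.214 = 33.17, 155×0.223 = 34.565, 155×0.383 = 59.365.
0: (8 − 6.82)²/6.82 = 1.3924/6.82 = 0.2042
1: (22 − 21.08)²/21.08 = 0.8464/21.08 = 0.0402
2: (31 − 33.17)²/33.17 = 4.7089/33.17 = 0.1420
3: (33 − 34.565)²/34.565 = 2.449225/34.565 = 0.0709
4+: (61 − 59.365)²/59.365 = 2.673225/59.365 = 0.0450
The largest term is for 0: 0.204.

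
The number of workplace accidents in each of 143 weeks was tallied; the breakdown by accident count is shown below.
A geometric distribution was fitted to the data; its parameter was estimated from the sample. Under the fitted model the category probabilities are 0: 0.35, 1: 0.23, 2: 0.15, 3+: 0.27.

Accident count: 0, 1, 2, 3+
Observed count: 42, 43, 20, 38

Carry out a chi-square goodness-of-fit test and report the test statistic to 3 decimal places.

Expected counts E_i = n·p_i: 143×0.35 = 50.05, 143×0.23 = 32.89, 143×0.15 = 21.45, 143×0.27 = 38.61.
χ² = (42−50.05)²/50.05 + (43−32.89)²/32.89 + (20−21.45)²/21.45 + (38−38.61)²/38.61
   = 1.2948 + 3.1077 + 0.0980 + 0.0096
Sum = 4.510

4.510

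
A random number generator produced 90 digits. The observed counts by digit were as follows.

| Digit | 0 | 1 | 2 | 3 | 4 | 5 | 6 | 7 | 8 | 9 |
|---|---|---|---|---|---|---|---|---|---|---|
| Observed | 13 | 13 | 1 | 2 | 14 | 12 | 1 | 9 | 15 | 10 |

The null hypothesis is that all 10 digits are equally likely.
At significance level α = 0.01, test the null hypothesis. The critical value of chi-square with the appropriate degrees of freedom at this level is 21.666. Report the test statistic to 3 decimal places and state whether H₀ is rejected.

31.111; reject

Under H₀ each category has probability 1/10, so each expected count is 90/10 = 9.
0: (13 − 9)²/9 = 16/9 = 1.7778
1: (13 − 9)²/9 = 16/9 = 1.7778
2: (1 − 9)²/9 = 64/9 = 7.1111
3: (2 − 9)²/9 = 49/9 = 5.4444
4: (14 − 9)²/9 = 25/9 = 2.7778
5: (12 − 9)²/9 = 9/9 = 1.0000
6: (1 − 9)²/9 = 64/9 = 7.1111
7: (9 − 9)²/9 = 0/9 = 0.0000
8: (15 − 9)²/9 = 36/9 = 4.0000
9: (10 − 9)²/9 = 1/9 = 0.1111
Sum = 31.111
df = 9. Since 31.111 > 21.666, we reject H₀.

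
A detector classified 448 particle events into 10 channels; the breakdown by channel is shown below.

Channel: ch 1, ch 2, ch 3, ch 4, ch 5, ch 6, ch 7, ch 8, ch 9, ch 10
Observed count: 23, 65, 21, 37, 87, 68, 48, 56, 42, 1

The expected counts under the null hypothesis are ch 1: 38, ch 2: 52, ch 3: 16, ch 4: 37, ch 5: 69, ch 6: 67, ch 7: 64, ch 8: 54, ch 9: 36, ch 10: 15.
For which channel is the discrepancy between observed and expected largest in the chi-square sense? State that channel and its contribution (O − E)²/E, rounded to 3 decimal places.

ch 1: (23 − 38)²/38 = 225/38 = 5.9211
ch 2: (65 − 52)²/52 = 169/52 = 3.2500
ch 3: (21 − 16)²/16 = 25/16 = 1.5625
ch 4: (37 − 37)²/37 = 0/37 = 0.0000
ch 5: (87 − 69)²/69 = 324/69 = 4.6957
ch 6: (68 − 67)²/67 = 1/67 = 0.0149
ch 7: (48 − 64)²/64 = 256/64 = 4.0000
ch 8: (56 − 54)²/54 = 4/54 = 0.0741
ch 9: (42 − 36)²/36 = 36/36 = 1.0000
ch 10: (1 − 15)²/15 = 196/15 = 13.0667
The largest term is for ch 10: 13.067.

ch 10, 13.067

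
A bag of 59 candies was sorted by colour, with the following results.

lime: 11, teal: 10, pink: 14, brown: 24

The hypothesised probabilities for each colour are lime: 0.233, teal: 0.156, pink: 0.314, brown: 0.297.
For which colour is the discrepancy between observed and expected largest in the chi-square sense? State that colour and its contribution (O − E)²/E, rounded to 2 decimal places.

Expected counts E_i = n·p_i: 59×0.233 = 13.747, 59×0.156 = 9.204, 59×0.314 = 18.526, 59×0.297 = 17.523.
cat         O        E   (O−E)²/E
lime       11   13.747      0.549
teal       10    9.204      0.069
pink       14   18.526      1.106
brown      24   17.523      2.394
The largest term is for brown: 2.39.

brown, 2.39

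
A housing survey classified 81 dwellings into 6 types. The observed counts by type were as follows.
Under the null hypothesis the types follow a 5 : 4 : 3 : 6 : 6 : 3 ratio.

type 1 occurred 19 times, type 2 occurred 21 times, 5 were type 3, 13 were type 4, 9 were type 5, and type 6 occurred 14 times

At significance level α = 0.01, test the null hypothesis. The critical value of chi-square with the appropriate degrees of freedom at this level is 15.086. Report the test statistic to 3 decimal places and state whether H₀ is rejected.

18.261; reject

Ratio total = 27. Expected counts: 81×5/27 = 15, 81×4/27 = 12, 81×3/27 = 9, 81×6/27 = 18, 81×6/27 = 18, 81×3/27 = 9.
cat         O        E   (O−E)²/E
type 1     19       15     1.0667
type 2     21       12     6.7500
type 3      5        9     1.7778
type 4     13       18     1.3889
type 5      9       18     4.5000
type 6     14        9     2.7778
Sum = 18.261
df = 5. Since 18.261 > 15.086, we reject H₀.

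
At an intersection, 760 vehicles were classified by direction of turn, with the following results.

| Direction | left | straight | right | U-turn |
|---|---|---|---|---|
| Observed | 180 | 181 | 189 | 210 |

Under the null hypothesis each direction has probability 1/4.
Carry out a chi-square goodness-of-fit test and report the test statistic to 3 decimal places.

3.063

Expected count for each of the 4 categories: 760/4 = 190.
left: (180 − 190)²/190 = 100/190 = 0.5263
straight: (181 − 190)²/190 = 81/190 = 0.4263
right: (189 − 190)²/190 = 1/190 = 0.0053
U-turn: (210 − 190)²/190 = 400/190 = 2.1053
Sum = 3.063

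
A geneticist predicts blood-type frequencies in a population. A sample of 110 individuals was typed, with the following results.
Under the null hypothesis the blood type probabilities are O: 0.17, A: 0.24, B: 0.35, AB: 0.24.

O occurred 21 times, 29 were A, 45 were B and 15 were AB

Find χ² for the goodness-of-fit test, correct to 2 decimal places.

6.56

Expected counts E_i = n·p_i: 110×0.17 = 18.7, 110×0.24 = 26.4, 110×0.35 = 38.5, 110×0.24 = 26.4.
O: (21 − 18.7)²/18.7 = 5.29/18.7 = 0.283
A: (29 − 26.4)²/26.4 = 6.76/26.4 = 0.256
B: (45 − 38.5)²/38.5 = 42.25/38.5 = 1.097
AB: (15 − 26.4)²/26.4 = 129.96/26.4 = 4.923
Sum = 6.56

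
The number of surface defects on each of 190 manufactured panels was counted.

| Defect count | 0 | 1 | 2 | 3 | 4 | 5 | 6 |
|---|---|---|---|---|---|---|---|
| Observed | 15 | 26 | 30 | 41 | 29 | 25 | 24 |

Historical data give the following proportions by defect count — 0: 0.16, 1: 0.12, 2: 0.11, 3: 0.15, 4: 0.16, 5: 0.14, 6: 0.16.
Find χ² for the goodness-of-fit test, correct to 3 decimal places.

19.203

Expected counts E_i = n·p_i: 190×0.16 = 30.4, 190×0.12 = 22.8, 190×0.11 = 20.9, 190×0.15 = 28.5, 190×0.16 = 30.4, 190×0.14 = 26.6, 190×0.16 = 30.4.
0: (15 − 30.4)²/30.4 = 237.16/30.4 = 7.8013
1: (26 − 22.8)²/22.8 = 10.24/22.8 = 0.4491
2: (30 − 20.9)²/20.9 = 82.81/20.9 = 3.9622
3: (41 − 28.5)²/28.5 = 156.25/28.5 = 5.4825
4: (29 − 30.4)²/30.4 = 1.96/30.4 = 0.0645
5: (25 − 26.6)²/26.6 = 2.56/26.6 = 0.0962
6: (24 − 30.4)²/30.4 = 40.96/30.4 = 1.3474
Sum = 19.203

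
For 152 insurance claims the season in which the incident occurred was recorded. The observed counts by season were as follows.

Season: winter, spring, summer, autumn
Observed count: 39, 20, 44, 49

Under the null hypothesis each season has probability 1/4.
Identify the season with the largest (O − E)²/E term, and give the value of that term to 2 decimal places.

spring, 8.53

Expected count for each of the 4 categories: 152/4 = 38.
χ² = (39−38)²/38 + (20−38)²/38 + (44−38)²/38 + (49−38)²/38
   = 0.026 + 8.526 + 0.947 + 3.184
The largest term is for spring: 8.53.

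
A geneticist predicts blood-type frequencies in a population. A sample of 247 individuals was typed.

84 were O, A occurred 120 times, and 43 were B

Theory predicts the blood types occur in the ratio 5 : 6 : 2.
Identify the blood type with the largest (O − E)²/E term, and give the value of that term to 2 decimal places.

Ratio total = 13. Expected counts: 247×5/13 = 95, 247×6/13 = 114, 247×2/13 = 38.
cat         O        E   (O−E)²/E
O          84       95      1.274
A         120      114      0.316
B          43       38      0.658
The largest term is for O: 1.27.

O, 1.27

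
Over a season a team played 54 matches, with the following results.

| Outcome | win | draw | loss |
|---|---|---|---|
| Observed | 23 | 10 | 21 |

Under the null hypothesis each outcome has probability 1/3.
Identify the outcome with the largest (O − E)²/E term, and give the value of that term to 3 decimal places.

Under H₀ each category has probability 1/3, so each expected count is 54/3 = 18.
win: (23 − 18)²/18 = 25/18 = 1.3889
draw: (10 − 18)²/18 = 64/18 = 3.5556
loss: (21 − 18)²/18 = 9/18 = 0.5000
The largest term is for draw: 3.556.

draw, 3.556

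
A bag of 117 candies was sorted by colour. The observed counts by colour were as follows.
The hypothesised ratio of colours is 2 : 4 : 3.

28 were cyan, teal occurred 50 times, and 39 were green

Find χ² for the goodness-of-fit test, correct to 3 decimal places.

Ratio total = 9. Expected counts: 117×2/9 = 26, 117×4/9 = 52, 117×3/9 = 39.
χ² = (28−26)²/26 + (50−52)²/52 + (39−39)²/39
   = 0.1538 + 0.0769 + 0.0000
Sum = 0.231

0.231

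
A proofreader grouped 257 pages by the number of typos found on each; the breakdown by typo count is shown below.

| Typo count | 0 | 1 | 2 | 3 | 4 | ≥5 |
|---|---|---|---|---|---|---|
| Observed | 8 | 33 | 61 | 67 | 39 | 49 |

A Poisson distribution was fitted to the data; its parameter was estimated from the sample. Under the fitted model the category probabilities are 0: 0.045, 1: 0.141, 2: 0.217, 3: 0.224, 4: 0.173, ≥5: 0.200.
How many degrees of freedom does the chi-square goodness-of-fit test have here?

4

There are k = 6 categories and 1 parameter estimated from the data, so df = 6 − 1 − 1 = 4.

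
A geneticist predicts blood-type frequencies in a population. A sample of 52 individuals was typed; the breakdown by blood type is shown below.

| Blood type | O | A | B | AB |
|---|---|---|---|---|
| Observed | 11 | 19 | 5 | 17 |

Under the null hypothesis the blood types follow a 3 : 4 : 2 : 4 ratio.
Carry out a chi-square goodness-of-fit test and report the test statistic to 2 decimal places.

1.83

Ratio total = 13. Expected counts: 52×3/13 = 12, 52×4/13 = 16, 52×2/13 = 8, 52×4/13 = 16.
χ² = (11−12)²/12 + (19−16)²/16 + (5−8)²/8 + (17−16)²/16
   = 0.083 + 0.563 + 1.125 + 0.063
Sum = 1.83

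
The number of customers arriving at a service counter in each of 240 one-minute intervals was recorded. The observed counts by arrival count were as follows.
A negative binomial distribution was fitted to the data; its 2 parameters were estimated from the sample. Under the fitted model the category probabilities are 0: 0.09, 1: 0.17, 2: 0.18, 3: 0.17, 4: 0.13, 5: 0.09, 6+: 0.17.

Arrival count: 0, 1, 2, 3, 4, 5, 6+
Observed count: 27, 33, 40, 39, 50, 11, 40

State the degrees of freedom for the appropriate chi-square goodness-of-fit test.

4

There are k = 7 categories and 2 parameters estimated from the data, so df = 7 − 1 − 2 = 4.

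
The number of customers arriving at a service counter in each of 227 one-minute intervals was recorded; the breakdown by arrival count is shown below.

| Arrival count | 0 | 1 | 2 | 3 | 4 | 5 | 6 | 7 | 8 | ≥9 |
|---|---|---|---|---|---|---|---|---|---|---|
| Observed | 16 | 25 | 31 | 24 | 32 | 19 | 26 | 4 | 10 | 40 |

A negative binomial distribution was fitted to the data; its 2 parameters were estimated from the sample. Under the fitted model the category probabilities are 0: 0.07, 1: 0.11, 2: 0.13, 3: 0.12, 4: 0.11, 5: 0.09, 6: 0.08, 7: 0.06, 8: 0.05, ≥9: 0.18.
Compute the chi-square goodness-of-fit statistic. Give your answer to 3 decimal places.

Expected counts E_i = n·p_i: 227×0.07 = 15.89, 227×0.11 = 24.97, 227×0.13 = 29.51, 227×0.12 = 27.24, 227×0.11 = 24.97, 227×0.09 = 20.43, 227×0.08 = 18.16, 227×0.06 = 13.62, 227×0.05 = 11.35, 227×0.18 = 40.86.
0: (16 − 15.89)²/15.89 = 0.0121/15.89 = 0.0008
1: (25 − 24.97)²/24.97 = 0.0009/24.97 = 0.0000
2: (31 − 29.51)²/29.51 = 2.2201/29.51 = 0.0752
3: (24 − 27.24)²/27.24 = 10.4976/27.24 = 0.3854
4: (32 − 24.97)²/24.97 = 49.4209/24.97 = 1.9792
5: (19 − 20.43)²/20.43 = 2.0449/20.43 = 0.1001
6: (26 − 18.16)²/18.16 = 61.4656/18.16 = 3.3847
7: (4 − 13.62)²/13.62 = 92.5444/13.62 = 6.7947
8: (10 − 11.35)²/11.35 = 1.8225/11.35 = 0.1606
≥9: (40 − 40.86)²/40.86 = 0.7396/40.86 = 0.0181
Sum = 12.899

12.899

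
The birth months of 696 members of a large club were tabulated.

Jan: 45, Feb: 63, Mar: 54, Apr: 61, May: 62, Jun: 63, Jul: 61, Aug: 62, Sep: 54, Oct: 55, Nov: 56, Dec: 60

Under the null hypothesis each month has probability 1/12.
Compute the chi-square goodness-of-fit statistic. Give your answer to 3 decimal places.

5.483

Expected count for each of the 12 categories: 696/12 = 58.
Jan: (45 − 58)²/58 = 169/58 = 2.9138
Feb: (63 − 58)²/58 = 25/58 = 0.4310
Mar: (54 − 58)²/58 = 16/58 = 0.2759
Apr: (61 − 58)²/58 = 9/58 = 0.1552
May: (62 − 58)²/58 = 16/58 = 0.2759
Jun: (63 − 58)²/58 = 25/58 = 0.4310
Jul: (61 − 58)²/58 = 9/58 = 0.1552
Aug: (62 − 58)²/58 = 16/58 = 0.2759
Sep: (54 − 58)²/58 = 16/58 = 0.2759
Oct: (55 − 58)²/58 = 9/58 = 0.1552
Nov: (56 − 58)²/58 = 4/58 = 0.0690
Dec: (60 − 58)²/58 = 4/58 = 0.0690
Sum = 5.483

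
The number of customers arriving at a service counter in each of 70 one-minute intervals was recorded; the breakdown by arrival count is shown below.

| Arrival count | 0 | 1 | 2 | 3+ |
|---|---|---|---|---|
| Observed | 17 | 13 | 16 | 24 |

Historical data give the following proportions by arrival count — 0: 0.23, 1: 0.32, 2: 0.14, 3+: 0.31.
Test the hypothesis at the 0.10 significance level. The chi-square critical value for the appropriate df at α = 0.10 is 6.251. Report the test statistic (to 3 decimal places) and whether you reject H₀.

Expected counts E_i = n·p_i: 70×0.23 = 16.1, 70×0.32 = 22.4, 70×0.14 = 9.8, 70×0.31 = 21.7.
χ² = (17−16.1)²/16.1 + (13−22.4)²/22.4 + (16−9.8)²/9.8 + (24−21.7)²/21.7
   = 0.0503 + 3.9446 + 3.9224 + 0.2438
Sum = 8.161
df = 3. Since 8.161 > 6.251, we reject H₀.

8.161; reject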